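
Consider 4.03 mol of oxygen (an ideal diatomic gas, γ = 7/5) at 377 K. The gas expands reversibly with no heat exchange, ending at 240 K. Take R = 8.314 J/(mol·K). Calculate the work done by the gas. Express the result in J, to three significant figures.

Adiabatic ⇒ Q = 0, so W_by = −ΔU = nCᵥ(T₁ − T₂).
Cᵥ = 5R/2 = 20.79 J/(mol·K).
W = (4.03)(20.79)(377 − 240) = 11476 J.

W ≈ 11500 J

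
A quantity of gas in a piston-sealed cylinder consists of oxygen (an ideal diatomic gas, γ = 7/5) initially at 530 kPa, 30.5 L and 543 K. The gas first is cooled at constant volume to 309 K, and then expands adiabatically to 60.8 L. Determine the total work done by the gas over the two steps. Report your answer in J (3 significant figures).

W_total ≈ 5550 J

Step 1 (isochoric): W = 0 (constant volume).
After step 1: P = 301.6 kPa (V unchanged).
Step 2 (adiabatic): W = (P₁V₁ − P₂V₂)/(γ−1) = (9199 − 6981)/0.4 = 5546 J.
W_total = 0 + 5546 = 5546 J.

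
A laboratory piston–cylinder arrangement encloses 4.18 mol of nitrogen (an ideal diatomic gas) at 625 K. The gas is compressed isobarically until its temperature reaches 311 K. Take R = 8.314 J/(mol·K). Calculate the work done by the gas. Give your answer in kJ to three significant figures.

Isobaric: W = P ΔV = nR ΔT.
W = (4.18)(8.314)(311 − 625) = -10912 J.

W ≈ -10.9 kJ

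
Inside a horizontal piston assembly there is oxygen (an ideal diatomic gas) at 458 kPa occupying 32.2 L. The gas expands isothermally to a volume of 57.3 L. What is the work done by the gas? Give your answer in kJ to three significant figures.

W ≈ 8.50 kJ

Isothermal: W = nRT ln(V₂/V₁) = P₁V₁ ln(V₂/V₁).
P₁V₁ = (458 kPa)(32.2 L) = 14748 J.
W = 14748 × ln(57.3/32.2) = 14748 × 0.5763
W_by_gas = 8500 J.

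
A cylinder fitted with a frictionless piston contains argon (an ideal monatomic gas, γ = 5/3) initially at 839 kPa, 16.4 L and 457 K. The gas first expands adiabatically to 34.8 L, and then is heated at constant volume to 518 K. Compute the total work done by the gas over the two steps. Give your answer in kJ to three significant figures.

Step 1 (adiabatic): W = (P₁V₁ − P₂V₂)/(γ−1) = (13760 − 8333)/0.667 = 8140 J.
Step 2 (isochoric): W = 0 (constant volume).
W_total = 8140 + 0 = 8140 J.

W_total ≈ 8.14 kJ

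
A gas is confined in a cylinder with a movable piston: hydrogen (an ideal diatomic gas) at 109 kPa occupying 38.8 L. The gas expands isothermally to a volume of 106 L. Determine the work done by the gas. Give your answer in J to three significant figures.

Isothermal: W = nRT ln(V₂/V₁) = P₁V₁ ln(V₂/V₁).
P₁V₁ = (109 kPa)(38.8 L) = 4229 J.
W = 4229 × ln(106/38.8) = 4229 × 1.005
W_by_gas = 4250 J.

W ≈ 4250 J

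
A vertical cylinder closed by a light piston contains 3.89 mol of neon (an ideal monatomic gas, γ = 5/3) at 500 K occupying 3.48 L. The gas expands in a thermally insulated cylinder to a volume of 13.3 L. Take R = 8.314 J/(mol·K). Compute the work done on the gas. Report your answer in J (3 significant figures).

W ≈ -14300 J

Adiabatic: TV^(γ−1) = const with γ = 5/3.
T₂ = T₁ (V₁/V₂)^(γ−1) = 500 × (3.48/13.3)^0.667 = 500 × 0.4091 = 204.5 K.
W_by = nCᵥ(T₁ − T₂) = (3.89)(12.47)(500 − 204.5) = 14333 J.
Work on gas = −W_by = -14333 J.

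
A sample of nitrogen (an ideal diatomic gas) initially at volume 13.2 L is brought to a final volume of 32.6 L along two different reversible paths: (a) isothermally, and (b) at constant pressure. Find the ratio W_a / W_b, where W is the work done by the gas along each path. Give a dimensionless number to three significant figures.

W_a / W_b ≈ 0.615

Path (a) isothermal: W = P₁V₁ ln(V₂/V₁) → W_a/(P₁V₁) = 0.9041.
Path (b) isobaric: W = P₁(V₂ − V₁) → W_b/(P₁V₁) = 1.47.
W_a / W_b = 0.9041 / 1.47 = 0.6152.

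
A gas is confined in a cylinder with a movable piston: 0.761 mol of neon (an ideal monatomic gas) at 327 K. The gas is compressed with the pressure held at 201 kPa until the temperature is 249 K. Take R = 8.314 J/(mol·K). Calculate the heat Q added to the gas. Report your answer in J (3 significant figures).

Isobaric: W = nRΔT = (0.761)(8.314)(-78) = -493.5 J.
ΔU = nCᵥΔT with Cᵥ = 3R/2: ΔU = (0.761)(12.47)(-78) = -740.3 J.
Q = ΔU + W = -740.3 − 493.5 = -1234 J.

Q ≈ -1230 J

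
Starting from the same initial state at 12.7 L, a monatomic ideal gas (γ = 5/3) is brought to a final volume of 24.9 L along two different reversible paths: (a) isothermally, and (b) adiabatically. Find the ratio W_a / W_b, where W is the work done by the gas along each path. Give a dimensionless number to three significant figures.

Path (a) isothermal: W = P₁V₁ ln(V₂/V₁) → W_a/(P₁V₁) = 0.6733.
Path (b) adiabatic: W = P₁V₁(1 − (V₁/V₂)^(γ−1))/(γ−1) → W_b/(P₁V₁) = 0.5425.
W_a / W_b = 0.6733 / 0.5425 = 1.241.

W_a / W_b ≈ 1.24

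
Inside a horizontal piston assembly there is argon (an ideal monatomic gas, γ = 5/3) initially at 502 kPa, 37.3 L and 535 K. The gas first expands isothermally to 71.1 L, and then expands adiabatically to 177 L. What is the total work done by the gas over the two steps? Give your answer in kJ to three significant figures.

W_total ≈ 24.9 kJ

Step 1 (isothermal): W = P₁V₁ ln(V₂/V₁) = (18725) ln(71.1/37.3) = 12079 J.
After step 1: P = 263.4 kPa, V = 71.1 L, T = 535 K.
Step 2 (adiabatic): W = (P₁V₁ − P₂V₂)/(γ−1) = (18725 − 10194)/0.667 = 12796 J.
W_total = 12079 + 12796 = 24875 J.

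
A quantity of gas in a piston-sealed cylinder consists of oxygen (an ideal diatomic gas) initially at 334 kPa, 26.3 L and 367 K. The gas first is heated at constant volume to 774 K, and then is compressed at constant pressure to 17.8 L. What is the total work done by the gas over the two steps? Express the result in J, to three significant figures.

W_total ≈ -5990 J

Step 1 (isochoric): W = 0 (constant volume).
After step 1: P = 704.4 kPa (V unchanged).
Step 2 (isobaric): W = PΔV = (704.4 kPa)(17.8 − 26.3 L) = -5987 J.
W_total = 0 − 5987 = -5987 J.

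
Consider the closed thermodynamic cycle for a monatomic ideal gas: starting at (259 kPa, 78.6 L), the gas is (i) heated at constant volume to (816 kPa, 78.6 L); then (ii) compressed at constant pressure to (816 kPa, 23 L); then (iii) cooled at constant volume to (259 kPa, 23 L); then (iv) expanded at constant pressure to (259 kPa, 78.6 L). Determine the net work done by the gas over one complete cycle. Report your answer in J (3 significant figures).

Constant-volume legs do no work.
W(ii) = (816)(23 − 78.6) = -45370 J; W(iv) = (259)(78.6 − 23) = 14400 J.
W_net = -45370 + 14400 = -30969 J (the counter-clockwise enclosed area).

W_net ≈ -31000 J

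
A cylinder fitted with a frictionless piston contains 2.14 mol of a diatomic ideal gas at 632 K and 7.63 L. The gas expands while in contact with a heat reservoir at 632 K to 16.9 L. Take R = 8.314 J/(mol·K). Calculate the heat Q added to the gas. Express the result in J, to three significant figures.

Isothermal ⇒ ΔU = 0, so Q = W = nRT ln(V₂/V₁).
Q = (2.14)(8.314)(632) ln(16.9/7.63) = 11245 × 0.7952 = 8942 J.

Q ≈ 8940 J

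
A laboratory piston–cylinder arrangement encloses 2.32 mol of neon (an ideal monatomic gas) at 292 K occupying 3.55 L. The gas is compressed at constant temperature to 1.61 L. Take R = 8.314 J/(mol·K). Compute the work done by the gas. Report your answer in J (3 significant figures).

Isothermal: W = nRT ln(V₂/V₁).
W = (2.32)(8.314)(292) × ln(1.61/3.55)
  = 5632 × -0.7907
W_by_gas = -4453 J.

W ≈ -4450 J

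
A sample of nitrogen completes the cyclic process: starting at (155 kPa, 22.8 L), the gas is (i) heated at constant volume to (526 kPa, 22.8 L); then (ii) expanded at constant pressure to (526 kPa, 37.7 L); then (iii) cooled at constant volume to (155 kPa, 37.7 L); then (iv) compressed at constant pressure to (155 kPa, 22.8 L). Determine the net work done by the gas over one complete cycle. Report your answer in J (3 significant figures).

Constant-volume legs do no work.
W(ii) = (526)(37.7 − 22.8) = 7837 J; W(iv) = (155)(22.8 − 37.7) = -2310 J.
W_net = 7837 − 2310 = 5528 J (the clockwise enclosed area).

W_net ≈ 5530 J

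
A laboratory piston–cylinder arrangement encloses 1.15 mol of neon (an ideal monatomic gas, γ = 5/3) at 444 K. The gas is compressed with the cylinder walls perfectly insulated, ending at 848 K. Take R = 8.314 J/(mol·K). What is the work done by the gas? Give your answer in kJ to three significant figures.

W ≈ -5.79 kJ

Adiabatic ⇒ Q = 0, so W_by = −ΔU = nCᵥ(T₁ − T₂).
Cᵥ = 3R/2 = 12.47 J/(mol·K).
W = (1.15)(12.47)(444 − 848) = -5794 J.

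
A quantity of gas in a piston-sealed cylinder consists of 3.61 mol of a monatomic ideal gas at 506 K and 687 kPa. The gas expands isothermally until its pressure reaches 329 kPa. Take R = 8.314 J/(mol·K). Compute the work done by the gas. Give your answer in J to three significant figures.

W ≈ 11200 J

Isothermal process: W = nRT ln(V₂/V₁) = nRT ln(P₁/P₂).
W = (3.61)(8.314)(506) × ln(687/329)
  = 15187 × ln(2.088) = 15187 × 0.7363
W_by_gas = 11182 J.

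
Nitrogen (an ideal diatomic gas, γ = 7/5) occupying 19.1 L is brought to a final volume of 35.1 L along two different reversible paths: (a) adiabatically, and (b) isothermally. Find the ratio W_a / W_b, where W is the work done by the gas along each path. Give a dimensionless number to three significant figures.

W_a / W_b ≈ 0.888

Path (a) adiabatic: W = P₁V₁(1 − (V₁/V₂)^(γ−1))/(γ−1) → W_a/(P₁V₁) = 0.5401.
Path (b) isothermal: W = P₁V₁ ln(V₂/V₁) → W_b/(P₁V₁) = 0.6085.
W_a / W_b = 0.5401 / 0.6085 = 0.8876.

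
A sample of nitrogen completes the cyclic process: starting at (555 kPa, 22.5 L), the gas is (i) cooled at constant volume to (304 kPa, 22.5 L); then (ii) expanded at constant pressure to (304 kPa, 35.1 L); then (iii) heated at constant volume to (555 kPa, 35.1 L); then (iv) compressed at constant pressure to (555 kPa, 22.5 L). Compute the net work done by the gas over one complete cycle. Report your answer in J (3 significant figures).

W_net ≈ -3160 J

Constant-volume legs do no work.
W(ii) = (304)(35.1 − 22.5) = 3830 J; W(iv) = (555)(22.5 − 35.1) = -6993 J.
W_net = 3830 − 6993 = -3163 J (the counter-clockwise enclosed area).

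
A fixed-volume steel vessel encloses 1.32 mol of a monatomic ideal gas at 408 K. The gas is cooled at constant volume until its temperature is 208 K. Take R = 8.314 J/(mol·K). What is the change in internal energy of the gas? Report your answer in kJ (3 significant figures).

ΔU ≈ -3.29 kJ

Constant volume ⇒ W = 0, so Q = ΔU = nCᵥΔT with Cᵥ = 3R/2 = 12.47 J/(mol·K).
ΔU = (1.32)(12.47)(208 − 408) = -3292 J.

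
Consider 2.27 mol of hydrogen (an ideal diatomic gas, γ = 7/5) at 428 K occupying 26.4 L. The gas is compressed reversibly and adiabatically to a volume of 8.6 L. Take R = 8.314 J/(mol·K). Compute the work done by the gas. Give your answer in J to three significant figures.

Adiabatic: TV^(γ−1) = const with γ = 7/5.
T₂ = T₁ (V₁/V₂)^(γ−1) = 428 × (26.4/8.6)^0.4 = 428 × 1.566 = 670.3 K.
W_by = nCᵥ(T₁ − T₂) = (2.27)(20.79)(428 − 670.3) = -11433 J.

W ≈ -11400 J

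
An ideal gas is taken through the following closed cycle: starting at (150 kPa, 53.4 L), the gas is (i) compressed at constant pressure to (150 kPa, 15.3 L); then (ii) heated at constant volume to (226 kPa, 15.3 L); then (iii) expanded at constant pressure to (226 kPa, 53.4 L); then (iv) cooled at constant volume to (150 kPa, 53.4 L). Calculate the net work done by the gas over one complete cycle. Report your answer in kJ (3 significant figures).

Constant-volume legs do no work.
W(i) = (150)(15.3 − 53.4) = -5715 J; W(iii) = (226)(53.4 − 15.3) = 8611 J.
W_net = -5715 + 8611 = 2896 J (the clockwise enclosed area).

W_net ≈ 2.90 kJ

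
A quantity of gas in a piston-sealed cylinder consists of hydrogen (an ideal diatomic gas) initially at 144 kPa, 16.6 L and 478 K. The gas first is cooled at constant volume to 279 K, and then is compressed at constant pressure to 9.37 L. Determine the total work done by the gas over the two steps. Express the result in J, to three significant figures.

Step 1 (isochoric): W = 0 (constant volume).
After step 1: P = 84.05 kPa (V unchanged).
Step 2 (isobaric): W = PΔV = (84.05 kPa)(9.37 − 16.6 L) = -607.7 J.
W_total = 0 − 607.7 = -607.7 J.

W_total ≈ -608 J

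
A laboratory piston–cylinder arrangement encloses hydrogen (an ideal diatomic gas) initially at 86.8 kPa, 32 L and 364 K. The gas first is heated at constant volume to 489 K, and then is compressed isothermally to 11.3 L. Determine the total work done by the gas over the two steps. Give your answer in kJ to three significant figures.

Step 1 (isochoric): W = 0 (constant volume).
After step 1: P = 116.6 kPa (V unchanged).
Step 2 (isothermal): W = P₁V₁ ln(V₂/V₁) = (3731) ln(11.3/32) = -3884 J.
W_total = 0 − 3884 = -3884 J.

W_total ≈ -3.88 kJ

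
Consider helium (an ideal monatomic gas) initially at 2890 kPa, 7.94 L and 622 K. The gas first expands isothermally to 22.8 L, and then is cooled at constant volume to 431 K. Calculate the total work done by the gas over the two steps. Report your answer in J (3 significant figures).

W_total ≈ 24200 J

Step 1 (isothermal): W = P₁V₁ ln(V₂/V₁) = (22947) ln(22.8/7.94) = 24205 J.
Step 2 (isochoric): W = 0 (constant volume).
W_total = 24205 + 0 = 24205 J.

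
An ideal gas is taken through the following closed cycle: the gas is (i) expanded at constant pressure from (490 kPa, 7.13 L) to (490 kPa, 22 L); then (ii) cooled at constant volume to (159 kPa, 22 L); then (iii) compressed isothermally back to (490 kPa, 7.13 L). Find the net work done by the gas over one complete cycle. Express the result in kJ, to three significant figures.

W_net ≈ 3.34 kJ

Leg (i): W = PΔV = (490)(22 − 7.13) = 7286 J.
Leg (ii): W = 0.
Leg (iii): W = PᵢVᵢ ln(V_f/Vᵢ) = (3498) ln(7.13/22) = -3941 J.
W_net = 7286 − 3941 = 3345 J.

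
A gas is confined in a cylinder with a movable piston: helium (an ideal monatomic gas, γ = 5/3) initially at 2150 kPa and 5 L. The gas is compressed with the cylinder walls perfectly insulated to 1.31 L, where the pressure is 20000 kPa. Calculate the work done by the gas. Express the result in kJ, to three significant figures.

W ≈ -23.2 kJ

Adiabatic: W = (P₁V₁ − P₂V₂)/(γ − 1) with γ = 5/3.
P₁V₁ = 10750 J, P₂V₂ = 26200 J.
W = (10750 − 26200) / 0.6667 = -23175 J.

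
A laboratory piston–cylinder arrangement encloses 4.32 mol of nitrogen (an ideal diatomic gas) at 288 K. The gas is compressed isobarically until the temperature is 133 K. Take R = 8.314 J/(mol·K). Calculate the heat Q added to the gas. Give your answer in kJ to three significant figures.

Q ≈ -19.5 kJ

Isobaric: W = nRΔT = (4.32)(8.314)(-155) = -5567 J.
ΔU = nCᵥΔT with Cᵥ = 5R/2: ΔU = (4.32)(20.79)(-155) = -13918 J.
Q = ΔU + W = -13918 − 5567 = -19485 J.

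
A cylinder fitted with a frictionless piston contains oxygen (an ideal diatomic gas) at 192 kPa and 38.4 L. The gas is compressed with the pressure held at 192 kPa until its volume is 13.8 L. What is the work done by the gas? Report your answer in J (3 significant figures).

Isobaric: W = P ΔV.
W = (192 kPa)(13.8 − 38.4 L) = (192)(-24.6) = -4723 J.

W ≈ -4720 J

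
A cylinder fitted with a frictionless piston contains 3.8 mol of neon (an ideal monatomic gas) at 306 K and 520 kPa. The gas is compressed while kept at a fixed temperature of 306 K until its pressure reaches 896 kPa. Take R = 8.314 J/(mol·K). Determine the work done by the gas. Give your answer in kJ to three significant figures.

Isothermal process: W = nRT ln(V₂/V₁) = nRT ln(P₁/P₂).
W = (3.8)(8.314)(306) × ln(520/896)
  = 9668 × ln(0.5804) = 9668 × -0.5441
W_by_gas = -5260 J.

W ≈ -5.26 kJ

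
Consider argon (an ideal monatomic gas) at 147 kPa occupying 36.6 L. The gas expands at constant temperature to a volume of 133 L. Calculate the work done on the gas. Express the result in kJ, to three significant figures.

Isothermal: W = nRT ln(V₂/V₁) = P₁V₁ ln(V₂/V₁).
P₁V₁ = (147 kPa)(36.6 L) = 5380 J.
W = 5380 × ln(133/36.6) = 5380 × 1.29
W_by_gas = 6942 J; work on gas = −W_by = -6942 J.

W ≈ -6.94 kJ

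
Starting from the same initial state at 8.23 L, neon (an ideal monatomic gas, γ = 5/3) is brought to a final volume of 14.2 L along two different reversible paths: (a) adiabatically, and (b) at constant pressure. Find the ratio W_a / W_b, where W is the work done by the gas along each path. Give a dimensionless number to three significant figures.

W_a / W_b ≈ 0.630

Path (a) adiabatic: W = P₁V₁(1 − (V₁/V₂)^(γ−1))/(γ−1) → W_a/(P₁V₁) = 0.4573.
Path (b) isobaric: W = P₁(V₂ − V₁) → W_b/(P₁V₁) = 0.7254.
W_a / W_b = 0.4573 / 0.7254 = 0.6304.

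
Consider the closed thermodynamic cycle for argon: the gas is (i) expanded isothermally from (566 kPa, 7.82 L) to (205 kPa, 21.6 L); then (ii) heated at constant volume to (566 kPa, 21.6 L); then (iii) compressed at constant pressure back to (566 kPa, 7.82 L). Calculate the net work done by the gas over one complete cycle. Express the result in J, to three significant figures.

Leg (i): W = PᵢVᵢ ln(V_f/Vᵢ) = (4426) ln(21.6/7.82) = 4497 J.
Leg (ii): W = 0.
Leg (iii): W = PΔV = (566)(7.82 − 21.6) = -7799 J.
W_net = 4497 − 7799 = -3303 J.

W_net ≈ -3300 J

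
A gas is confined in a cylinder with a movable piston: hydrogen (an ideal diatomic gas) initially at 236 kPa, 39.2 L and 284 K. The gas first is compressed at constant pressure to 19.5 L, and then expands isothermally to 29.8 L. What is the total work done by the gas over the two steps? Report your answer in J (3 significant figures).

W_total ≈ -2700 J

Step 1 (isobaric): W = PΔV = (236 kPa)(19.5 − 39.2 L) = -4649 J.
After step 1: P = 236 kPa, V = 19.5 L, T = 141.3 K.
Step 2 (isothermal): W = P₁V₁ ln(V₂/V₁) = (4602) ln(29.8/19.5) = 1952 J.
W_total = -4649 + 1952 = -2698 J.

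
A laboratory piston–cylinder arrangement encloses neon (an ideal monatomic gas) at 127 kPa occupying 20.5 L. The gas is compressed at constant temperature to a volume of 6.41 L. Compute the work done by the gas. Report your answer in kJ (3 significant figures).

W ≈ -3.03 kJ

Isothermal: W = nRT ln(V₂/V₁) = P₁V₁ ln(V₂/V₁).
P₁V₁ = (127 kPa)(20.5 L) = 2604 J.
W = 2604 × ln(6.41/20.5) = 2604 × -1.163
W_by_gas = -3027 J.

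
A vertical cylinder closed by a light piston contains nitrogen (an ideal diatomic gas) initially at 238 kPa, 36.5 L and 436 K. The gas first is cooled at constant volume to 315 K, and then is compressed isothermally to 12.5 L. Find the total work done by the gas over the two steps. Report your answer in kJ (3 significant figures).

W_total ≈ -6.73 kJ

Step 1 (isochoric): W = 0 (constant volume).
After step 1: P = 171.9 kPa (V unchanged).
Step 2 (isothermal): W = P₁V₁ ln(V₂/V₁) = (6276) ln(12.5/36.5) = -6725 J.
W_total = 0 − 6725 = -6725 J.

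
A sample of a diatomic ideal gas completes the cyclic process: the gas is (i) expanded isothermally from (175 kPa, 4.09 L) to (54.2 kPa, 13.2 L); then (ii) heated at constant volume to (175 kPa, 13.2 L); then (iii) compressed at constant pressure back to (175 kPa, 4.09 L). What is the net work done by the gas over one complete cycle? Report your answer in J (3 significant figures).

Leg (i): W = PᵢVᵢ ln(V_f/Vᵢ) = (715.8) ln(13.2/4.09) = 838.6 J.
Leg (ii): W = 0.
Leg (iii): W = PΔV = (175)(4.09 − 13.2) = -1594 J.
W_net = 838.6 − 1594 = -755.6 J.

W_net ≈ -756 J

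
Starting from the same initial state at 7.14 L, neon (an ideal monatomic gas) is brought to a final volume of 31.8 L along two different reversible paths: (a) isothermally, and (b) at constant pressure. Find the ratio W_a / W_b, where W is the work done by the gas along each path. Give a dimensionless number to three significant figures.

W_a / W_b ≈ 0.432

Path (a) isothermal: W = P₁V₁ ln(V₂/V₁) → W_a/(P₁V₁) = 1.494.
Path (b) isobaric: W = P₁(V₂ − V₁) → W_b/(P₁V₁) = 3.454.
W_a / W_b = 1.494 / 3.454 = 0.4325.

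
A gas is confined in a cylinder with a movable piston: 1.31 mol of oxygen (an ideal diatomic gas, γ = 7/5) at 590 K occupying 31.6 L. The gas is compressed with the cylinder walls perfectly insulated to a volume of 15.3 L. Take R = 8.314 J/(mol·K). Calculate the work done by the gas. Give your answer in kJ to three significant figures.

Adiabatic: TV^(γ−1) = const with γ = 7/5.
T₂ = T₁ (V₁/V₂)^(γ−1) = 590 × (31.6/15.3)^0.4 = 590 × 1.337 = 788.6 K.
W_by = nCᵥ(T₁ − T₂) = (1.31)(20.79)(590 − 788.6) = -5407 J.

W ≈ -5.41 kJ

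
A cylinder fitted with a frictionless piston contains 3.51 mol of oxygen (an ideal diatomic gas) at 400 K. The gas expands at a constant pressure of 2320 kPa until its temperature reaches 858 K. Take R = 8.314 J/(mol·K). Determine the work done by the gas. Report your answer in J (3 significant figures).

Isobaric: W = P ΔV = nR ΔT.
W = (3.51)(8.314)(858 − 400) = 13365 J.

W ≈ 13400 J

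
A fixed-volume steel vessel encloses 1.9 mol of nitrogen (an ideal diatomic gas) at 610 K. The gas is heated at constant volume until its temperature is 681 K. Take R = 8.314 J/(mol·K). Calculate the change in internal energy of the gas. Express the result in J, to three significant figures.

Constant volume ⇒ W = 0, so Q = ΔU = nCᵥΔT with Cᵥ = 5R/2 = 20.79 J/(mol·K).
ΔU = (1.9)(20.79)(681 − 610) = 2804 J.

ΔU ≈ 2800 J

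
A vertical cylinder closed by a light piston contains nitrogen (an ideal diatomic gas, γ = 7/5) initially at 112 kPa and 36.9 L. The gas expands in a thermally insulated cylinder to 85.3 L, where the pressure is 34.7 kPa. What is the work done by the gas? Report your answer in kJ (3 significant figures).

Adiabatic: W = (P₁V₁ − P₂V₂)/(γ − 1) with γ = 7/5.
P₁V₁ = 4133 J, P₂V₂ = 2960 J.
W = (4133 − 2960) / 0.4 = 2932 J.

W ≈ 2.93 kJ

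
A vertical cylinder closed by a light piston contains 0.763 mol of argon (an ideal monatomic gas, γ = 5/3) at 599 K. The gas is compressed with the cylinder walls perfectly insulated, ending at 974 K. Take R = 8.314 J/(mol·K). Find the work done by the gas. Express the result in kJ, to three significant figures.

W ≈ -3.57 kJ

Adiabatic ⇒ Q = 0, so W_by = −ΔU = nCᵥ(T₁ − T₂).
Cᵥ = 3R/2 = 12.47 J/(mol·K).
W = (0.763)(12.47)(599 − 974) = -3568 J.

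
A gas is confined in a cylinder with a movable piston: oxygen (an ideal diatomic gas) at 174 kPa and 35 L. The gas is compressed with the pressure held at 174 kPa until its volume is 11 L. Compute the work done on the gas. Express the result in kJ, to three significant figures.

W ≈ 4.18 kJ

Isobaric: W = P ΔV.
W = (174 kPa)(11 − 35 L) = (174)(-24) = -4176 J.
Work on gas = −W_by = 4176 J.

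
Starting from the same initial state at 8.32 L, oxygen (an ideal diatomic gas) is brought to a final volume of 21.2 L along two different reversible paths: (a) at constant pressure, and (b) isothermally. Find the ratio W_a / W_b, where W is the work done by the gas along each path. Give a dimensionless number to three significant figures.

Path (a) isobaric: W = P₁(V₂ − V₁) → W_a/(P₁V₁) = 1.548.
Path (b) isothermal: W = P₁V₁ ln(V₂/V₁) → W_b/(P₁V₁) = 0.9353.
W_a / W_b = 1.548 / 0.9353 = 1.655.

W_a / W_b ≈ 1.66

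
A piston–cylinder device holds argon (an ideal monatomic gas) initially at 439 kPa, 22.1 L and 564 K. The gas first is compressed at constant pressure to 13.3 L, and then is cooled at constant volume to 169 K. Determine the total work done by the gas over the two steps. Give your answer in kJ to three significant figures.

W_total ≈ -3.86 kJ

Step 1 (isobaric): W = PΔV = (439 kPa)(13.3 − 22.1 L) = -3863 J.
Step 2 (isochoric): W = 0 (constant volume).
W_total = -3863 + 0 = -3863 J.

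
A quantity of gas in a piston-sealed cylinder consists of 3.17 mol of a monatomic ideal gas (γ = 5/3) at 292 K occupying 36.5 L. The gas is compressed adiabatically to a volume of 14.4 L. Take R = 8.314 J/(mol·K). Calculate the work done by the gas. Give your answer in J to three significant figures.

Adiabatic: TV^(γ−1) = const with γ = 5/3.
T₂ = T₁ (V₁/V₂)^(γ−1) = 292 × (36.5/14.4)^0.667 = 292 × 1.859 = 542.8 K.
W_by = nCᵥ(T₁ − T₂) = (3.17)(12.47)(292 − 542.8) = -9916 J.

W ≈ -9920 J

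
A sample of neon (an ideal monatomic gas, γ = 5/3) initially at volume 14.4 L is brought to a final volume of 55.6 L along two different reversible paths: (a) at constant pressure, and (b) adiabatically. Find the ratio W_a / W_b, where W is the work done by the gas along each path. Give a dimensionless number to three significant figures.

Path (a) isobaric: W = P₁(V₂ − V₁) → W_a/(P₁V₁) = 2.861.
Path (b) adiabatic: W = P₁V₁(1 − (V₁/V₂)^(γ−1))/(γ−1) → W_b/(P₁V₁) = 0.8905.
W_a / W_b = 2.861 / 0.8905 = 3.213.

W_a / W_b ≈ 3.21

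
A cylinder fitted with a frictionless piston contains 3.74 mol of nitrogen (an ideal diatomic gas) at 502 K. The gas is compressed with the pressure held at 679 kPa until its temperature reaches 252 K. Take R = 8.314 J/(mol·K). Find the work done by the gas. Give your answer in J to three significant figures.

W ≈ -7770 J

Isobaric: W = P ΔV = nR ΔT.
W = (3.74)(8.314)(252 − 502) = -7774 J.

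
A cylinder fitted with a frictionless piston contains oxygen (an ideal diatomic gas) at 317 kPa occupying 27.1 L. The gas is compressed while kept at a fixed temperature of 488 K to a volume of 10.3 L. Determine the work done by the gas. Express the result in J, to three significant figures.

W ≈ -8310 J

Isothermal: W = nRT ln(V₂/V₁) = P₁V₁ ln(V₂/V₁).
P₁V₁ = (317 kPa)(27.1 L) = 8591 J.
W = 8591 × ln(10.3/27.1) = 8591 × -0.9674
W_by_gas = -8311 J.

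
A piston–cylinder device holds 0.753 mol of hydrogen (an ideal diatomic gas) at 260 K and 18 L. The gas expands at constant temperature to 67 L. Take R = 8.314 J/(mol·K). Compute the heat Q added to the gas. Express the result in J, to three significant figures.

Q ≈ 2140 J

Isothermal ⇒ ΔU = 0, so Q = W = nRT ln(V₂/V₁).
Q = (0.753)(8.314)(260) ln(67/18) = 1628 × 1.314 = 2139 J.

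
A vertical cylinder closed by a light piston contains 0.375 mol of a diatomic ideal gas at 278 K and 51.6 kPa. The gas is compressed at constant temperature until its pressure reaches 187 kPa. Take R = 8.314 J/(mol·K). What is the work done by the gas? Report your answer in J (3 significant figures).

W ≈ -1120 J

Isothermal process: W = nRT ln(V₂/V₁) = nRT ln(P₁/P₂).
W = (0.375)(8.314)(278) × ln(51.6/187)
  = 866.7 × ln(0.2759) = 866.7 × -1.288
W_by_gas = -1116 J.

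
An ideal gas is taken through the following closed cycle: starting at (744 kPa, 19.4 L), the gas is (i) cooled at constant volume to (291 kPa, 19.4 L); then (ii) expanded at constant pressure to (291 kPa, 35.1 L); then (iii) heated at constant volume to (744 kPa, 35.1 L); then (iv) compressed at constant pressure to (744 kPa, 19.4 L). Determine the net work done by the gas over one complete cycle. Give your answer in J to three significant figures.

Constant-volume legs do no work.
W(ii) = (291)(35.1 − 19.4) = 4569 J; W(iv) = (744)(19.4 − 35.1) = -11681 J.
W_net = 4569 − 11681 = -7112 J (the counter-clockwise enclosed area).

W_net ≈ -7110 J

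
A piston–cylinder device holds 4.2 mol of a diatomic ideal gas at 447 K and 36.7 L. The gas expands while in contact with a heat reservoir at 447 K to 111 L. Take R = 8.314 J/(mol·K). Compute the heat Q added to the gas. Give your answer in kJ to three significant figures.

Isothermal ⇒ ΔU = 0, so Q = W = nRT ln(V₂/V₁).
Q = (4.2)(8.314)(447) ln(111/36.7) = 15609 × 1.107 = 17275 J.

Q ≈ 17.3 kJ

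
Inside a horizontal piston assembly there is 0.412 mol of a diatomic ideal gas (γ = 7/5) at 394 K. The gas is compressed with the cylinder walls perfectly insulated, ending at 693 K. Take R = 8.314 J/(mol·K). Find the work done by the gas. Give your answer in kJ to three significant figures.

Adiabatic ⇒ Q = 0, so W_by = −ΔU = nCᵥ(T₁ − T₂).
Cᵥ = 5R/2 = 20.79 J/(mol·K).
W = (0.412)(20.79)(394 − 693) = -2560 J.

W ≈ -2.56 kJ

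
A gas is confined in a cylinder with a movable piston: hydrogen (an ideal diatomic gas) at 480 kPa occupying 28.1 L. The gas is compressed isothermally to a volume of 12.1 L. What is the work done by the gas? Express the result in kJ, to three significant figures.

Isothermal: W = nRT ln(V₂/V₁) = P₁V₁ ln(V₂/V₁).
P₁V₁ = (480 kPa)(28.1 L) = 13488 J.
W = 13488 × ln(12.1/28.1) = 13488 × -0.8426
W_by_gas = -11365 J.

W ≈ -11.4 kJ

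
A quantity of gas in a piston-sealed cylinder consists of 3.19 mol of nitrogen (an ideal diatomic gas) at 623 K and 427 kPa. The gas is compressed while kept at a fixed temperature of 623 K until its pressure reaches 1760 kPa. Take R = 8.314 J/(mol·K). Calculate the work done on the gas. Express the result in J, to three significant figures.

W ≈ 23400 J

Isothermal process: W = nRT ln(V₂/V₁) = nRT ln(P₁/P₂).
W = (3.19)(8.314)(623) × ln(427/1760)
  = 16523 × ln(0.2426) = 16523 × -1.416
W_by_gas = -23401 J; work on gas = −W_by = 23401 J.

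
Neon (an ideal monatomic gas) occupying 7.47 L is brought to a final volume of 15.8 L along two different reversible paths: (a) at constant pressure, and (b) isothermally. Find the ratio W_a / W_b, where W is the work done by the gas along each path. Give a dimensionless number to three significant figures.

Path (a) isobaric: W = P₁(V₂ − V₁) → W_a/(P₁V₁) = 1.115.
Path (b) isothermal: W = P₁V₁ ln(V₂/V₁) → W_b/(P₁V₁) = 0.7491.
W_a / W_b = 1.115 / 0.7491 = 1.489.

W_a / W_b ≈ 1.49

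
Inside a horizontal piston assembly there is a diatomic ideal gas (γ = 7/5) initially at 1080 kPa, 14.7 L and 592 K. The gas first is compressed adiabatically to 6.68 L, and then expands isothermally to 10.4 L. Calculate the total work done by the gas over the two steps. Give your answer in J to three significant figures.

W_total ≈ -5090 J

Step 1 (adiabatic): W = (P₁V₁ − P₂V₂)/(γ−1) = (15876 − 21765)/0.4 = -14722 J.
After step 1: P = 3258 kPa, V = 6.68 L, T = 811.6 K.
Step 2 (isothermal): W = P₁V₁ ln(V₂/V₁) = (21765) ln(10.4/6.68) = 9635 J.
W_total = -14722 + 9635 = -5087 J.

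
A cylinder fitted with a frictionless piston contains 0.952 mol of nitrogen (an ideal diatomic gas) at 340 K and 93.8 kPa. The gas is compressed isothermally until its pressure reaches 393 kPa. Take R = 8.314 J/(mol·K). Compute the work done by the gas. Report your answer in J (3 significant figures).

Isothermal process: W = nRT ln(V₂/V₁) = nRT ln(P₁/P₂).
W = (0.952)(8.314)(340) × ln(93.8/393)
  = 2691 × ln(0.2387) = 2691 × -1.433
W_by_gas = -3855 J.

W ≈ -3860 J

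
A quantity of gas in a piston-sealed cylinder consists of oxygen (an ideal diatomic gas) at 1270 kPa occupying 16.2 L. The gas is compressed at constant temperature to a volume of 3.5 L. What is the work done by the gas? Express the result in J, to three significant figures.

W ≈ -31500 J

Isothermal: W = nRT ln(V₂/V₁) = P₁V₁ ln(V₂/V₁).
P₁V₁ = (1270 kPa)(16.2 L) = 20574 J.
W = 20574 × ln(3.5/16.2) = 20574 × -1.532
W_by_gas = -31524 J.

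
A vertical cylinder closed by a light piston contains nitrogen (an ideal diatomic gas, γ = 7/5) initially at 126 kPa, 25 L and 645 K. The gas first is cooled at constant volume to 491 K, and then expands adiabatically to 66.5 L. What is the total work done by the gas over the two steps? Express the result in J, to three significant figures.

W_total ≈ 1940 J

Step 1 (isochoric): W = 0 (constant volume).
After step 1: P = 95.92 kPa (V unchanged).
Step 2 (adiabatic): W = (P₁V₁ − P₂V₂)/(γ−1) = (2398 − 1621)/0.4 = 1941 J.
W_total = 0 + 1941 = 1941 J.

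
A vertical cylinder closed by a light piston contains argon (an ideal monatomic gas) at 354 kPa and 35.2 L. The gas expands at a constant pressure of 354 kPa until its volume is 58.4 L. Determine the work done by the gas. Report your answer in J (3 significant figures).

W ≈ 8210 J

Isobaric: W = P ΔV.
W = (354 kPa)(58.4 − 35.2 L) = (354)(23.2) = 8213 J.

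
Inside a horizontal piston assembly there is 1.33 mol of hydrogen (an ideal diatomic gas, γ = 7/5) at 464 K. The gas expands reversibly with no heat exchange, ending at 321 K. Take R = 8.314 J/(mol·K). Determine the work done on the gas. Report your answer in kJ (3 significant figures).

Adiabatic ⇒ Q = 0, so W_by = −ΔU = nCᵥ(T₁ − T₂).
Cᵥ = 5R/2 = 20.79 J/(mol·K).
W = (1.33)(20.79)(464 − 321) = 3953 J.
Work on gas = −W_by = -3953 J.

W ≈ -3.95 kJ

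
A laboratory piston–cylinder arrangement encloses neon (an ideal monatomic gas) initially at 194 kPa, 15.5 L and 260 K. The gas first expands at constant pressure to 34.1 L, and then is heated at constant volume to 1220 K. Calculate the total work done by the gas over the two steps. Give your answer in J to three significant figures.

Step 1 (isobaric): W = PΔV = (194 kPa)(34.1 − 15.5 L) = 3608 J.
Step 2 (isochoric): W = 0 (constant volume).
W_total = 3608 + 0 = 3608 J.

W_total ≈ 3610 J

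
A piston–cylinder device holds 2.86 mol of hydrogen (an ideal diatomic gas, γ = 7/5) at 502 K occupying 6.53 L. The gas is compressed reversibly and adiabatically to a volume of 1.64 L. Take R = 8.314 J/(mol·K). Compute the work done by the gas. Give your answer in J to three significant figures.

Adiabatic: TV^(γ−1) = const with γ = 7/5.
T₂ = T₁ (V₁/V₂)^(γ−1) = 502 × (6.53/1.64)^0.4 = 502 × 1.738 = 872.4 K.
W_by = nCᵥ(T₁ − T₂) = (2.86)(20.79)(502 − 872.4) = -22020 J.

W ≈ -22000 J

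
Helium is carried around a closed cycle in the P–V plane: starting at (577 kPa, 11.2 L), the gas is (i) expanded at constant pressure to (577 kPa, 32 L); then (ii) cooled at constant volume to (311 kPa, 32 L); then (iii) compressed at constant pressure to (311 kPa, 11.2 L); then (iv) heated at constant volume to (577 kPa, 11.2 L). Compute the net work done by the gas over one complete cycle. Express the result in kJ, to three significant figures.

Constant-volume legs do no work.
W(i) = (577)(32 − 11.2) = 12002 J; W(iii) = (311)(11.2 − 32) = -6469 J.
W_net = 12002 − 6469 = 5533 J (the clockwise enclosed area).

W_net ≈ 5.53 kJ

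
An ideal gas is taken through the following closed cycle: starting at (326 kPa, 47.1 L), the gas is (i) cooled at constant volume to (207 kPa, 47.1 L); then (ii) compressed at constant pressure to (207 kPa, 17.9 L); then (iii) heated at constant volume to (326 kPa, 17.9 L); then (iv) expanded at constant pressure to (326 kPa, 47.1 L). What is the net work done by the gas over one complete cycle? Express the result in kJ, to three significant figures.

Constant-volume legs do no work.
W(ii) = (207)(17.9 − 47.1) = -6044 J; W(iv) = (326)(47.1 − 17.9) = 9519 J.
W_net = -6044 + 9519 = 3475 J (the clockwise enclosed area).

W_net ≈ 3.47 kJ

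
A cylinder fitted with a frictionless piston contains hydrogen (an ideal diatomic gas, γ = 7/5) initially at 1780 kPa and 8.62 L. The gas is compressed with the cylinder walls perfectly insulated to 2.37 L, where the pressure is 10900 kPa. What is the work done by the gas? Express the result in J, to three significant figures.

W ≈ -26200 J

Adiabatic: W = (P₁V₁ − P₂V₂)/(γ − 1) with γ = 7/5.
P₁V₁ = 15344 J, P₂V₂ = 25833 J.
W = (15344 − 25833) / 0.4 = -26224 J.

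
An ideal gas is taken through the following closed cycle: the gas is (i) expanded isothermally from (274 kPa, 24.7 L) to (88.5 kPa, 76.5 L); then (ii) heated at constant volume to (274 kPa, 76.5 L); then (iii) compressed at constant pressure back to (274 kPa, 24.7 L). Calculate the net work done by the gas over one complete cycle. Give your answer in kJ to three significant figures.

W_net ≈ -6.54 kJ

Leg (i): W = PᵢVᵢ ln(V_f/Vᵢ) = (6768) ln(76.5/24.7) = 7651 J.
Leg (ii): W = 0.
Leg (iii): W = PΔV = (274)(24.7 − 76.5) = -14193 J.
W_net = 7651 − 14193 = -6542 J.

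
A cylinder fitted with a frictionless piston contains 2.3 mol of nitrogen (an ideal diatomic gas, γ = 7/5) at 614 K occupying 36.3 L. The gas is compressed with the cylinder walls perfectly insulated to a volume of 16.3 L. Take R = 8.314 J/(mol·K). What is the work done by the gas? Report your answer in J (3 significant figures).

W ≈ -11100 J

Adiabatic: TV^(γ−1) = const with γ = 7/5.
T₂ = T₁ (V₁/V₂)^(γ−1) = 614 × (36.3/16.3)^0.4 = 614 × 1.377 = 845.8 K.
W_by = nCᵥ(T₁ − T₂) = (2.3)(20.79)(614 − 845.8) = -11080 J.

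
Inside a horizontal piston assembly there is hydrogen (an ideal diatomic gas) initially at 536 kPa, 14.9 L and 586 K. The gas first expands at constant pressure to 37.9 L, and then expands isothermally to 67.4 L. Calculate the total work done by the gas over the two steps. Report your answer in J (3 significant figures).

Step 1 (isobaric): W = PΔV = (536 kPa)(37.9 − 14.9 L) = 12328 J.
After step 1: P = 536 kPa, V = 37.9 L, T = 1491 K.
Step 2 (isothermal): W = P₁V₁ ln(V₂/V₁) = (20314) ln(67.4/37.9) = 11695 J.
W_total = 12328 + 11695 = 24023 J.

W_total ≈ 24000 J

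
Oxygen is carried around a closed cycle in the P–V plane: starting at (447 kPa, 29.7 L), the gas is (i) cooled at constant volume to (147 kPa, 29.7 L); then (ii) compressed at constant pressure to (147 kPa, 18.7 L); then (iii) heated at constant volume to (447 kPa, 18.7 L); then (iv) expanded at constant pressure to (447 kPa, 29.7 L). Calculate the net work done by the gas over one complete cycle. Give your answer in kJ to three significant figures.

Constant-volume legs do no work.
W(ii) = (147)(18.7 − 29.7) = -1617 J; W(iv) = (447)(29.7 − 18.7) = 4917 J.
W_net = -1617 + 4917 = 3300 J (the clockwise enclosed area).

W_net ≈ 3.30 kJ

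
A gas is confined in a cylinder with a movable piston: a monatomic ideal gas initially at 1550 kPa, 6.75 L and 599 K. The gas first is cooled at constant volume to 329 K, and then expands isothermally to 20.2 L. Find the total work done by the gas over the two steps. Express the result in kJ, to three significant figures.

Step 1 (isochoric): W = 0 (constant volume).
After step 1: P = 851.3 kPa (V unchanged).
Step 2 (isothermal): W = P₁V₁ ln(V₂/V₁) = (5747) ln(20.2/6.75) = 6299 J.
W_total = 0 + 6299 = 6299 J.

W_total ≈ 6.30 kJ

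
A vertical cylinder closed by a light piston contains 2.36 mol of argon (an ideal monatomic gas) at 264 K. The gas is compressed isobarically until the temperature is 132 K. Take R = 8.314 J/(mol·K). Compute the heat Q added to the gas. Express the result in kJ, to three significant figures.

Q ≈ -6.47 kJ

Isobaric: W = nRΔT = (2.36)(8.314)(-132) = -2590 J.
ΔU = nCᵥΔT with Cᵥ = 3R/2: ΔU = (2.36)(12.47)(-132) = -3885 J.
Q = ΔU + W = -3885 − 2590 = -6475 J.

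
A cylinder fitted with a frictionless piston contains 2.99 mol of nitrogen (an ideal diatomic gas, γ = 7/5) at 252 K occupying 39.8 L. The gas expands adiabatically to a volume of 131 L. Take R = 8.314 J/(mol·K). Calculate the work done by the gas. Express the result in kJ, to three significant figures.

W ≈ 5.94 kJ

Adiabatic: TV^(γ−1) = const with γ = 7/5.
T₂ = T₁ (V₁/V₂)^(γ−1) = 252 × (39.8/131)^0.4 = 252 × 0.6209 = 156.5 K.
W_by = nCᵥ(T₁ − T₂) = (2.99)(20.79)(252 − 156.5) = 5937 J.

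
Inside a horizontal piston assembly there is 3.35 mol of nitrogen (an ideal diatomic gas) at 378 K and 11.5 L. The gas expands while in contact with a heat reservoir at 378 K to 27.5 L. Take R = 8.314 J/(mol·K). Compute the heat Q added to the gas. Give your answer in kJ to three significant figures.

Isothermal ⇒ ΔU = 0, so Q = W = nRT ln(V₂/V₁).
Q = (3.35)(8.314)(378) ln(27.5/11.5) = 10528 × 0.8718 = 9179 J.

Q ≈ 9.18 kJ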